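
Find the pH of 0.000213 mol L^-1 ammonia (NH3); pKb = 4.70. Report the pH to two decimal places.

pH = 9.75

NH3 + H2O ⇌ NH4+ + OH-
Kb = 10^(−4.70) = 2.00 × 10^-5
From the ICE table, Kb = x²/(0.000213 − x) = 2.00 × 10^-5.
x is not negligible relative to C₀; solve x² + 2e-05·x − 4.26e-09 = 0.
x = (−Kb + √(Kb² + 4·Kb·C₀))/2 = 5.60 × 10^-5 M
pOH = 4.25, so pH = 14.00 − pOH = 9.75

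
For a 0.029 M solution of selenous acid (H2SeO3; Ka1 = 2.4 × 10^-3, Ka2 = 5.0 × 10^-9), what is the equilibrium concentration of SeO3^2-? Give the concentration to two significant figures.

First ionization gives [H+] ≈ [HSeO3-] = 7.23 × 10^-3 M.
Second step: Ka2 = [H+][SeO3^2-]/[HSeO3-] ≈ [SeO3^2-] (since [H+] ≈ [HSeO3-]).
So [SeO3^2-] ≈ Ka2.

5.0 × 10^-9 M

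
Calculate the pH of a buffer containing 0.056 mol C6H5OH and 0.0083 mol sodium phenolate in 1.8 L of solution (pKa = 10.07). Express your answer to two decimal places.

pH = 9.24

Henderson–Hasselbalch: pH = pKa + log([C6H5O-]/[C6H5OH]) = 10.07 + log(0.0083/0.056)
pH = 10.07 + (-0.829) = 9.24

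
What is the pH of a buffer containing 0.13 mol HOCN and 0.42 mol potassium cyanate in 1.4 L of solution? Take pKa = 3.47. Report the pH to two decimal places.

Using pH = pKa + log([base]/[acid]) with [base]/[acid] = 0.42/0.13:
pH = 3.47 + (+0.509) = 3.98

pH = 3.98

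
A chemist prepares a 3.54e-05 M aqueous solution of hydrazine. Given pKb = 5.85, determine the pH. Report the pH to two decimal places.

pH = 8.81

N2H4 + H2O ⇌ N2H5+ + OH-
Kb = 10^(−5.85) = 1.41 × 10^-6
Kb = x²/(3.54e-05 − x) = 1.41 × 10^-6
The 5% rule fails; solving x² + Kb·x − Kb·C₀ = 0 exactly:
x = [−1.41e-06 + √(1.41e-06² + 2e-10)]/2 = 6.40 × 10^-6 M
pOH = 5.19, so pH = 14.00 − pOH = 8.81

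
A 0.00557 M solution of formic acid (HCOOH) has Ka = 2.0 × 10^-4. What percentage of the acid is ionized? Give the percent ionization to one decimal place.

17.2%

HCOOH ⇌ HCOO- + H+; let x = [H+] at equilibrium.
Solve x² + 0.0002x − 1.11e-06 = 0 → x = 9.60 × 10^-4 M
% ionization = x/C₀ × 100% = 9.60 × 10^-4/0.00557 × 100% = 17.2%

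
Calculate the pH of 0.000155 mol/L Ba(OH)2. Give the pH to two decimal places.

Ba(OH)2 is a strong base (each formula unit releases 2 OH-); [OH-] = 0.00031 M.
pOH = -log(0.00031) = 3.51
pH = 14.00 - 3.51 = 10.49

pH = 10.49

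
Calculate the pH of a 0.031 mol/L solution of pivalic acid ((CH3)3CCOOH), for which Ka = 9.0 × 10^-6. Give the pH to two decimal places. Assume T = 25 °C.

(CH3)3CCOOH ⇌ (CH3)3CCOO- + H+
From the ICE table, Ka = [H+]²/(0.031 − [H+]) = 9.0 × 10^-6.
Assume [H+] ≪ 0.031: [H+] ≈ √(9.0 × 10^-6 × 0.031) = 5.28 × 10^-4 M
pH = −log(5.28 × 10^-4) = 3.28

pH = 3.28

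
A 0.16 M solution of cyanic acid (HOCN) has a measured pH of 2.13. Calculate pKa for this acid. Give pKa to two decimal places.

pKa = 3.44

[H+] = 10^(-2.13) = 7.41 × 10^-3 M
At equilibrium [HA] = 0.16 − 7.41 × 10^-3 = 1.53 × 10^-1 M
Ka = [H+][A-]/[HA] = (7.41 × 10^-3)² / 1.53 × 10^-1 = 3.59 × 10^-4
pKa = -log(3.59 × 10^-4) = 3.44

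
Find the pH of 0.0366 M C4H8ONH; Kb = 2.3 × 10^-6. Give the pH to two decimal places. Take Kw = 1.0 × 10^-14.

pH = 10.46

C4H8ONH + H2O ⇌ C4H8ONH2+ + OH-
From the ICE table, Kb = [OH-]²/(0.0366 − [OH-]) = 2.3 × 10^-6.
Since Kb ≪ C₀, [OH-] ≈ √(Kb·C₀) = 2.90 × 10^-4 M.
pOH = −log(2.90 × 10^-4) = 3.54; pH = 14.00 − 3.54 = 10.46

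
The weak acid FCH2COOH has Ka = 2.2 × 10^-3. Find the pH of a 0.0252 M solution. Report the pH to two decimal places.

pH = 2.19

FCH2COOH ⇌ FCH2COO- + H+
Ka = x²/(0.0252 − x) = 2.2 × 10^-3
x is not negligible relative to C₀; solve x² + 0.0022·x − 5.54e-05 = 0.
x = (−Ka + √(Ka² + 4·Ka·C₀))/2 = 6.43 × 10^-3 M
pH = −log(6.43 × 10^-3) = 2.19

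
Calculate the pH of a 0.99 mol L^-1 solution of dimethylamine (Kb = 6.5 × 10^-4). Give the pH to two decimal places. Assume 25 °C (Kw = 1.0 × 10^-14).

(CH3)2NH + H2O ⇌ (CH3)2NH2+ + OH-
Kb = [OH-]²/(0.99 − [OH-]) = 6.5 × 10^-4
Neglecting [OH-] in the denominator: [OH-] = √(6.5 × 10^-4 × 0.99) = 2.54 × 10^-2 M
pOH = 1.60, so pH = 14.00 − pOH = 12.40

pH = 12.40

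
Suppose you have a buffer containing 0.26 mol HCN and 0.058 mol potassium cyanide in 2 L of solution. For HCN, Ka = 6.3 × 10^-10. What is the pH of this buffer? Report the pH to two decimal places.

pH = 8.55

pKa = −log(6.3 × 10^-10) = 9.201
pH = pKa + log([A⁻]/[HA]) = 9.201 + log(0.058/0.26)
pH = 9.201 + (-0.652) = 8.55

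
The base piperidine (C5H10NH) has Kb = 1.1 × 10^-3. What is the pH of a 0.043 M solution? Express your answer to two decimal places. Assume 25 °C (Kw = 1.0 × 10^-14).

C5H10NH + H2O ⇌ C5H10NH2+ + OH-
Kb = [OH-]²/(0.043 − [OH-]) = 1.1 × 10^-3
[OH-] is not negligible relative to C₀; solve [OH-]² + 0.0011·[OH-] − 4.73e-05 = 0.
[OH-] = [−0.0011 + √(0.0011² + 0.000189)]/2 = 6.35 × 10^-3 M
pOH = 2.20, so pH = 14.00 − pOH = 11.80

pH = 11.80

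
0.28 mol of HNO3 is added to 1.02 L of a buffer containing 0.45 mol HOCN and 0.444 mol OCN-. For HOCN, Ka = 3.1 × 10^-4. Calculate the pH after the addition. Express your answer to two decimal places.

pH = 2.86

After neutralization: n(HOCN) = 0.73 mol, n(OCN-) = 0.164 mol.
pKa = −log(3.1 × 10^-4) = 3.509
pH = pKa + log([A⁻]/[HA]) = 3.509 + log(0.164/0.73) = 3.509 -0.648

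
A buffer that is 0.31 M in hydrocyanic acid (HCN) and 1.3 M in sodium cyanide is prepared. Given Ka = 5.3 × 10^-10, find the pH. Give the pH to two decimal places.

pH = 9.90

pKa = −log(5.3 × 10^-10) = 9.276
pH = pKa + log([A⁻]/[HA]) = 9.276 + log(1.3/0.31)
pH = 9.276 + (+0.623) = 9.90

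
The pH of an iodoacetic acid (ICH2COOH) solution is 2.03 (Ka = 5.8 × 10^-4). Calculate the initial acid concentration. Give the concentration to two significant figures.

C₀ = 1.6 × 10^-1 M

[H+] = 10^(-2.03) = 9.33 × 10^-3 M = x
Ka = x²/(C₀ − x) ⇒ C₀ = x + x²/Ka
C₀ = 9.33 × 10^-3 + (9.33 × 10^-3)²/(5.8 × 10^-4) = 1.59 × 10^-1 M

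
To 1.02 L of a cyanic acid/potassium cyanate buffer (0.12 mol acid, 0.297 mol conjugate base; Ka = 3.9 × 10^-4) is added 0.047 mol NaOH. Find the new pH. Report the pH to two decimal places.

OH- converts HOCN to OCN-: HOCN → 0.073 mol, OCN- → 0.344 mol.
pKa = −log(3.9 × 10^-4) = 3.409
pH = pKa + log([A⁻]/[HA]) = 3.409 + log(0.344/0.073) = 3.409 +0.673

pH = 4.08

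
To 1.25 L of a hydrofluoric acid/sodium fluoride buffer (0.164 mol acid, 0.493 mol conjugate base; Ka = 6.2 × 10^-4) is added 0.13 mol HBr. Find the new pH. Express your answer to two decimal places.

pH = 3.30

Added H+ converts F- to HF: HF → 0.294 mol, F- → 0.363 mol.
pKa = −log(6.2 × 10^-4) = 3.208
pH = pKa + log(n_F-/n_HF) = 3.208 + log(0.363/0.294) = 3.208 + (+0.092)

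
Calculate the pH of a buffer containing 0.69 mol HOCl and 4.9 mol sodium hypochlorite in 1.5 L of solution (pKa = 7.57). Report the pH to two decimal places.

pH = 8.42

Using pH = pKa + log([base]/[acid]) with [base]/[acid] = 4.9/0.69:
pH = 7.57 + (+0.851) = 8.42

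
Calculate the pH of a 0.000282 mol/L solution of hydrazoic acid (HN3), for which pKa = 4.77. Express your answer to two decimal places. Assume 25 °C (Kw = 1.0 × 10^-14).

HN3 ⇌ N3- + H+
Ka = 10^(−4.77) = 1.70 × 10^-5
From the ICE table, Ka = [H+]²/(0.000282 − [H+]) = 1.70 × 10^-5.
Here C₀/Ka ≈ 16.6, so the small-[H+] approximation fails. Use the quadratic:
[H+] = (−Ka + √(Ka² + 4·Ka·C₀))/2 = 6.13 × 10^-5 M
pH = −log(6.13 × 10^-5) = 4.21

pH = 4.21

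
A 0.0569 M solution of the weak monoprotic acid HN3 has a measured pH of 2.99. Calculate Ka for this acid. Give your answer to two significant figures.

[H+] = 10^(-2.99) = 1.02 × 10^-3 M
At equilibrium [HA] = 0.0569 − 1.02 × 10^-3 = 5.59 × 10^-2 M
Ka = [H+][A-]/[HA] = (1.02 × 10^-3)² / 5.59 × 10^-2 = 1.9 × 10^-5

Ka = 1.9 × 10^-5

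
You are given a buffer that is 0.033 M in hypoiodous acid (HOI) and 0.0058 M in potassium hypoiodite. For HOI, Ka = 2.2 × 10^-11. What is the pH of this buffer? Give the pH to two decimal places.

pH = 9.90

pKa = −log(2.2 × 10^-11) = 10.658
Henderson–Hasselbalch: pH = pKa + log([OI-]/[HOI]) = 10.658 + log(0.0058/0.033)
pH = 10.658 + (-0.755) = 9.90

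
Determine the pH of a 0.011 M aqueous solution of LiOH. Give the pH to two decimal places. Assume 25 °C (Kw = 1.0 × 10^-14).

pH = 12.04

LiOH is a strong base; [OH-] = 0.011 M.
pOH = -log(0.011) = 1.96
pH = 14.00 - 1.96 = 12.04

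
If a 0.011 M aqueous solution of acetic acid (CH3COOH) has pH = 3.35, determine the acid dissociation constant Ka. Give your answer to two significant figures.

[H+] = 10^(-3.35) = 4.47 × 10^-4 M
At equilibrium [HA] = 0.011 − 4.47 × 10^-4 = 1.06 × 10^-2 M
Ka = [H+][A-]/[HA] = (4.47 × 10^-4)² / 1.06 × 10^-2 = 1.9 × 10^-5

Ka = 1.9 × 10^-5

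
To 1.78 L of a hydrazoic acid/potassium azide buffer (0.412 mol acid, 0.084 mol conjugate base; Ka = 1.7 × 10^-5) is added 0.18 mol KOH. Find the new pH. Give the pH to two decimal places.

OH- converts HN3 to N3-: HN3 → 0.232 mol, N3- → 0.264 mol.
pKa = −log(1.7 × 10^-5) = 4.770
pH = pKa + log(n_N3-/n_HN3) = 4.770 + log(0.264/0.232) = 4.770 + (+0.056)

pH = 4.83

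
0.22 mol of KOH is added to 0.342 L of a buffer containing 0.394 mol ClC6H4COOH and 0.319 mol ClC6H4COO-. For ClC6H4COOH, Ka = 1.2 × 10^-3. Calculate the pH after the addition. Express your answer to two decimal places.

pH = 3.41

OH- converts ClC6H4COOH to ClC6H4COO-: ClC6H4COOH → 0.174 mol, ClC6H4COO- → 0.539 mol.
pKa = −log(1.2 × 10^-3) = 2.921
pH = pKa + log([A⁻]/[HA]) = 2.921 + log(0.539/0.174) = 2.921 +0.491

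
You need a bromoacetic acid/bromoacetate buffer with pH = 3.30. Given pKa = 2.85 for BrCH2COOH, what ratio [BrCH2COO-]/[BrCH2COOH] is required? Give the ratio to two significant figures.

ratio = 2.8

pH = pKa + log(r) ⇒ log(r) = 3.30 − 2.85 = +0.45
r = [BrCH2COO-]/[BrCH2COOH] = 10^(+0.45) = 2.82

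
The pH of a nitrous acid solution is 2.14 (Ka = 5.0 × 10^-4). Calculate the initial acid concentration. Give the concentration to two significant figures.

C₀ = 1.1 × 10^-1 M

[H+] = 10^(-2.14) = 7.24 × 10^-3 M = x
Ka = x²/(C₀ − x) ⇒ C₀ = x + x²/Ka
C₀ = 7.24 × 10^-3 + (7.24 × 10^-3)²/(5.0 × 10^-4) = 1.12 × 10^-1 M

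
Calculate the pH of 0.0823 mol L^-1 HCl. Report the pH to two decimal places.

pH = 1.08

HCl is a strong acid and dissociates completely, so [H+] = 0.0823 M.
pH = -log(0.0823) = 1.08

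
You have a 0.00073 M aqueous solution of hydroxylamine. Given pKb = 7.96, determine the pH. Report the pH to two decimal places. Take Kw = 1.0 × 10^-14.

pH = 8.45

NH2OH + H2O ⇌ NH3OH+ + OH-
Kb = 10^(−7.96) = 1.10 × 10^-8
From the ICE table, Kb = x²/(0.00073 − x) = 1.10 × 10^-8.
Neglecting x in the denominator: x = √(1.10 × 10^-8 × 0.00073) = 2.83 × 10^-6 M
pOH = −log(2.83 × 10^-6) = 5.55; pH = 14.00 − 5.55 = 8.45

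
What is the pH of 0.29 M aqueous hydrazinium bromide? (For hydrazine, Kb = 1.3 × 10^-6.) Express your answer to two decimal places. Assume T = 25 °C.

pH = 4.33

N2H5+ is the conjugate acid of the weak base N2H4.
Ka = Kw/Kb = 1.0×10^-14 / 1.3 × 10^-6 = 7.69 × 10^-9
Let x = [H+] at equilibrium. Ka = x²/(0.29 − x).
Assume x ≪ 0.29: x ≈ √(7.69 × 10^-9 × 0.29) = 4.72 × 10^-5 M
Check: 0.016% ionized — well under 5%, approximation valid.
pH = −log(4.72 × 10^-5) = 4.33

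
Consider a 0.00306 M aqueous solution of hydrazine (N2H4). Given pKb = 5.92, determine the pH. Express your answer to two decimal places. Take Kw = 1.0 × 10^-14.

N2H4 + H2O ⇌ N2H5+ + OH-
Kb = 10^(−5.92) = 1.20 × 10^-6
Kb = [OH-]²/(0.00306 − [OH-]) = 1.20 × 10^-6
Since Kb ≪ C₀, [OH-] ≈ √(Kb·C₀) = 6.06 × 10^-5 M.
Check: 2% ionized — well under 5%, approximation valid.
pOH = −log(6.06 × 10^-5) = 4.22; pH = 14.00 − 4.22 = 9.78

pH = 9.78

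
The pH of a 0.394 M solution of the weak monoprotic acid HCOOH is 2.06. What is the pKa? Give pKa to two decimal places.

pKa = 3.71

[H+] = 10^(-2.06) = 8.71 × 10^-3 M
At equilibrium [HA] = 0.394 − 8.71 × 10^-3 = 3.85 × 10^-1 M
Ka = [H+][A-]/[HA] = (8.71 × 10^-3)² / 3.85 × 10^-1 = 1.97 × 10^-4
pKa = -log(1.97 × 10^-4) = 3.71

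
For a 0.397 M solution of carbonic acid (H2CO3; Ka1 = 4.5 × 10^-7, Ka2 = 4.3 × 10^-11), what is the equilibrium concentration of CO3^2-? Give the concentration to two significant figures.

First ionization gives [H+] ≈ [HCO3-] = 4.23 × 10^-4 M.
Second step: Ka2 = [H+][CO3^2-]/[HCO3-] ≈ [CO3^2-] (since [H+] ≈ [HCO3-]).
So [CO3^2-] ≈ Ka2.

4.3 × 10^-11 M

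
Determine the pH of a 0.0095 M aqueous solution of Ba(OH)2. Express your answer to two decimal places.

pH = 12.28

Ba(OH)2 is a strong base (each formula unit releases 2 OH-); [OH-] = 0.019 M.
pOH = -log(0.019) = 1.72
pH = 14.00 - 1.72 = 12.28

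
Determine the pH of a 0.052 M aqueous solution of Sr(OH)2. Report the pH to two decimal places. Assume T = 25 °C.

pH = 13.02

Sr(OH)2 is a strong base (each formula unit releases 2 OH-); [OH-] = 0.104 M.
pOH = -log(0.104) = 0.98
pH = 14.00 - 0.98 = 13.02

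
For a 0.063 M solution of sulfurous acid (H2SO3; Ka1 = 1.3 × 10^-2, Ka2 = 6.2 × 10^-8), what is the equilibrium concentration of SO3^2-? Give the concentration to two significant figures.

First ionization gives [H+] ≈ [HSO3-] = 2.28 × 10^-2 M.
Second step: Ka2 = [H+][SO3^2-]/[HSO3-] ≈ [SO3^2-] (since [H+] ≈ [HSO3-]).
So [SO3^2-] ≈ Ka2.

6.2 × 10^-8 M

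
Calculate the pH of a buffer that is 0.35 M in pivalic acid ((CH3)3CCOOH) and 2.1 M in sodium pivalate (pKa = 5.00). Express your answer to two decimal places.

pH = 5.78

Using pH = pKa + log([base]/[acid]) with [base]/[acid] = 2.1/0.35:
pH = 5.00 + (+0.778) = 5.78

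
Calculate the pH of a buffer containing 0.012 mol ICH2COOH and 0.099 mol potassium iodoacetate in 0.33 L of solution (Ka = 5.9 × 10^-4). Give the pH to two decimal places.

pKa = −log(5.9 × 10^-4) = 3.229
pH = pKa + log([A⁻]/[HA]) = 3.229 + log(0.099/0.012)
pH = 3.229 + (+0.916) = 4.15

pH = 4.15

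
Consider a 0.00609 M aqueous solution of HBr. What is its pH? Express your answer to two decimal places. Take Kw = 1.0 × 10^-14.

pH = 2.22

HBr is a strong acid and dissociates completely, so [H+] = 0.00609 M.
pH = -log(0.00609) = 2.22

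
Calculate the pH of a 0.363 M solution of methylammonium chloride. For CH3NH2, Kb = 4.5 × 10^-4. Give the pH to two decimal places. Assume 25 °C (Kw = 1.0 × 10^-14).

CH3NH3+ is the conjugate acid of the weak base CH3NH2.
Ka = Kw/Kb = 1.0×10^-14 / 4.5 × 10^-4 = 2.22 × 10^-11
Ka = x²/(0.363 − x) = 2.22 × 10^-11
Neglecting x in the denominator: x = √(2.22 × 10^-11 × 0.363) = 2.84 × 10^-6 M
(x/C₀ = 0.00078% < 5%, so the approximation holds.)
pH = −log[H+] = −log(2.84 × 10^-6) = 5.55

pH = 5.55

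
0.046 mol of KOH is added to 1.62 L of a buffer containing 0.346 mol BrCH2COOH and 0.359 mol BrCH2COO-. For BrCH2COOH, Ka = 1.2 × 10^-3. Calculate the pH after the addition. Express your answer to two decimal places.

pH = 3.05

OH- converts BrCH2COOH to BrCH2COO-: BrCH2COOH → 0.3 mol, BrCH2COO- → 0.405 mol.
pKa = −log(1.2 × 10^-3) = 2.921
pH = pKa + log([A⁻]/[HA]) = 2.921 + log(0.405/0.3) = 2.921 +0.130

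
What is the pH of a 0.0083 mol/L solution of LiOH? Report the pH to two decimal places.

pH = 11.92

LiOH is a strong base; [OH-] = 0.0083 M.
pOH = -log(0.0083) = 2.08
pH = 14.00 - 2.08 = 11.92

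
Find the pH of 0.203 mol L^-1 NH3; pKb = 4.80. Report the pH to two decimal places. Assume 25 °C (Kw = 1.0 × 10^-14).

pH = 11.25

NH3 + H2O ⇌ NH4+ + OH-
Kb = 10^(−4.80) = 1.58 × 10^-5
From the ICE table, Kb = [OH-]²/(0.203 − [OH-]) = 1.58 × 10^-5.
Neglecting [OH-] in the denominator: [OH-] = √(1.58 × 10^-5 × 0.203) = 1.79 × 10^-3 M
pOH = −log(1.79 × 10^-3) = 2.75; pH = 14.00 − 2.75 = 11.25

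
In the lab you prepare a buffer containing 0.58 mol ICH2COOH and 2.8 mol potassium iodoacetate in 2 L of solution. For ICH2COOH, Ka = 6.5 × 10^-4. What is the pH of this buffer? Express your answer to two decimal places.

pKa = −log(6.5 × 10^-4) = 3.187
Using pH = pKa + log([base]/[acid]) with [base]/[acid] = 2.8/0.58:
pH = 3.187 + (+0.684) = 3.87

pH = 3.87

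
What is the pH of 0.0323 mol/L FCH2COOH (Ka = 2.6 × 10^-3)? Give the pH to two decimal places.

FCH2COOH ⇌ FCH2COO- + H+
Ka = [H+]²/(0.0323 − [H+]) = 2.6 × 10^-3
The 5% rule fails; solving [H+]² + Ka·[H+] − Ka·C₀ = 0 exactly:
[H+] = (−Ka + √(Ka² + 4·Ka·C₀))/2 = 7.96 × 10^-3 M
pH = −log(7.96 × 10^-3) = 2.10

pH = 2.10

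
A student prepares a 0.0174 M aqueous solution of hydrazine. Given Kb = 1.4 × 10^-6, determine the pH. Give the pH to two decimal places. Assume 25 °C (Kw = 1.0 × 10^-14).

N2H4 + H2O ⇌ N2H5+ + OH-
From the ICE table, Kb = x²/(0.0174 − x) = 1.4 × 10^-6.
Since Kb ≪ C₀, x ≈ √(Kb·C₀) = 1.56 × 10^-4 M.
pOH = 3.81, so pH = 14.00 − pOH = 10.19

pH = 10.19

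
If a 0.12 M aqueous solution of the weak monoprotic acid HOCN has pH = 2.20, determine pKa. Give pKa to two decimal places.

[H+] = 10^(-2.20) = 6.31 × 10^-3 M
At equilibrium [HA] = 0.12 − 6.31 × 10^-3 = 1.14 × 10^-1 M
Ka = [H+][A-]/[HA] = (6.31 × 10^-3)² / 1.14 × 10^-1 = 3.49 × 10^-4
pKa = -log(3.49 × 10^-4) = 3.46

pKa = 3.46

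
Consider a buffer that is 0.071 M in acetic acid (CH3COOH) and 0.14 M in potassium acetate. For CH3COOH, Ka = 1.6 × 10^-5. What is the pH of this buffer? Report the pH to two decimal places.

pKa = −log(1.6 × 10^-5) = 4.796
pH = pKa + log([A⁻]/[HA]) = 4.796 + log(0.14/0.071)
pH = 4.796 + (+0.295) = 5.09

pH = 5.09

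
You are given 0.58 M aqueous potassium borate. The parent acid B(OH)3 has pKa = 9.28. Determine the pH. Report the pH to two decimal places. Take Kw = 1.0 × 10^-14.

B(OH)4- is the conjugate base of the weak acid B(OH)3.
Ka = 10^(−9.28) = 5.25 × 10^-10
Kb = Kw/Ka = 1.0×10^-14 / 5.25 × 10^-10 = 1.90 × 10^-5
Kb = [OH-]²/(0.58 − [OH-]) = 1.90 × 10^-5
Since Kb ≪ C₀, [OH-] ≈ √(Kb·C₀) = 3.32 × 10^-3 M.
([OH-]/C₀ = 0.57% < 5%, so the approximation holds.)
pOH = 2.48, so pH = 14.00 − pOH = 11.52

pH = 11.52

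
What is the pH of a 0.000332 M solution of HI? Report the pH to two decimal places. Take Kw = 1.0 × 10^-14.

HI is a strong acid and dissociates completely, so [H+] = 0.000332 M.
pH = -log(0.000332) = 3.48

pH = 3.48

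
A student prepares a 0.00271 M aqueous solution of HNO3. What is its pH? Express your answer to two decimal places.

pH = 2.57

HNO3 is a strong acid and dissociates completely, so [H+] = 0.00271 M.
pH = -log(0.00271) = 2.57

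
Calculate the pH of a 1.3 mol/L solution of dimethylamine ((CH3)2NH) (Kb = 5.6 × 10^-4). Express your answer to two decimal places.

(CH3)2NH + H2O ⇌ (CH3)2NH2+ + OH-
Let x = [OH-] at equilibrium. Kb = x²/(1.3 − x).
Neglecting x in the denominator: x = √(5.6 × 10^-4 × 1.3) = 2.70 × 10^-2 M
pOH = −log(2.70 × 10^-2) = 1.57; pH = 14.00 − 1.57 = 12.43

pH = 12.43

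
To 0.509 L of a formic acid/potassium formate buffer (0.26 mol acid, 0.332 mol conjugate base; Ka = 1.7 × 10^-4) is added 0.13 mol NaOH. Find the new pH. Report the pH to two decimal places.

OH- converts HCOOH to HCOO-: HCOOH → 0.13 mol, HCOO- → 0.462 mol.
pKa = −log(1.7 × 10^-4) = 3.770
pH = pKa + log(n_HCOO-/n_HCOOH) = 3.770 + log(0.462/0.13) = 3.770 + (+0.551)

pH = 4.32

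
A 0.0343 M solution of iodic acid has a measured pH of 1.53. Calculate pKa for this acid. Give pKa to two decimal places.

pKa = 0.74

[H+] = 10^(-1.53) = 2.95 × 10^-2 M
At equilibrium [HA] = 0.0343 − 2.95 × 10^-2 = 4.80 × 10^-3 M
Ka = [H+][A-]/[HA] = (2.95 × 10^-2)² / 4.80 × 10^-3 = 1.81 × 10^-1
pKa = -log(1.81 × 10^-1) = 0.74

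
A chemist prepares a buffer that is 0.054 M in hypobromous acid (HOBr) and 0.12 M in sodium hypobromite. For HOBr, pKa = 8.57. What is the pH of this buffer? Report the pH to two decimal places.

pH = 8.92

Using pH = pKa + log([base]/[acid]) with [base]/[acid] = 0.12/0.054:
pH = 8.57 + (+0.347) = 8.92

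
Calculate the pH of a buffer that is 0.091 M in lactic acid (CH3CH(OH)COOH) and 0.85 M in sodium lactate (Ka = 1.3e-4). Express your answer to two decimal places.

pH = 4.86

pKa = −log(1.3 × 10^-4) = 3.886
Henderson–Hasselbalch: pH = pKa + log([CH3CH(OH)COO-]/[CH3CH(OH)COOH]) = 3.886 + log(0.85/0.091)
pH = 3.886 + (+0.970) = 4.86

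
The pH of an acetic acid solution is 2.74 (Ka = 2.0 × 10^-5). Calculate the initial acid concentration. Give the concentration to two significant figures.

C₀ = 1.7 × 10^-1 M

[H+] = 10^(-2.74) = 1.82 × 10^-3 M = x
Ka = x²/(C₀ − x) ⇒ C₀ = x + x²/Ka
C₀ = 1.82 × 10^-3 + (1.82 × 10^-3)²/(2.0 × 10^-5) = 1.67 × 10^-1 M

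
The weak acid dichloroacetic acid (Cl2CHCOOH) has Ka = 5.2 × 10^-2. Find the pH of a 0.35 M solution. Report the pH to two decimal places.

pH = 0.95

Cl2CHCOOH ⇌ Cl2CHCOO- + H+
From the ICE table, Ka = x²/(0.35 − x) = 5.2 × 10^-2.
x is not negligible relative to C₀; solve x² + 0.052·x − 0.0182 = 0.
x = [−0.052 + √(0.052² + 0.0728)]/2 = 1.11 × 10^-1 M
pH = −log[H+] = −log(1.11 × 10^-1) = 0.95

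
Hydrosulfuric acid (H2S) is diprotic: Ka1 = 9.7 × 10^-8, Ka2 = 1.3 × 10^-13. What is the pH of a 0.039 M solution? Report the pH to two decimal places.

pH = 4.21

Since Ka1 ≫ Ka2, the first ionization dominates [H+].
Ka1 = x²/(0.039 − x) = 9.7 × 10^-8
x ≈ √(9.7 × 10^-8 × 0.039) = 6.15 × 10^-5 M
pH = −log(6.15 × 10^-5) = 4.21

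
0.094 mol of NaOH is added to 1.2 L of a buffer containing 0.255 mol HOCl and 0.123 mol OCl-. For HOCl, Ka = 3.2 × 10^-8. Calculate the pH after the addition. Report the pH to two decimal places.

OH- converts HOCl to OCl-: HOCl → 0.161 mol, OCl- → 0.217 mol.
pKa = −log(3.2 × 10^-8) = 7.495
pH = pKa + log([A⁻]/[HA]) = 7.495 + log(0.217/0.161) = 7.495 +0.130

pH = 7.62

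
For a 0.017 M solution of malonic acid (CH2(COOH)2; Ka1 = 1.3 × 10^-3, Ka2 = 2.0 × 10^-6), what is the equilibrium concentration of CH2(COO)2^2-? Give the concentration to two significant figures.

First ionization gives [H+] ≈ [CH2(COOH)COO-] = 4.10 × 10^-3 M.
Second step: Ka2 = [H+][CH2(COO)2^2-]/[CH2(COOH)COO-] ≈ [CH2(COO)2^2-] (since [H+] ≈ [CH2(COOH)COO-]).
So [CH2(COO)2^2-] ≈ Ka2.

2.0 × 10^-6 M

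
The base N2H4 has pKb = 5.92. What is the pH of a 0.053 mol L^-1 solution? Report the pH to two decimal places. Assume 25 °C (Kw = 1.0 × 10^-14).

N2H4 + H2O ⇌ N2H5+ + OH-
Kb = 10^(−5.92) = 1.20 × 10^-6
Let x = [OH-] at equilibrium. Kb = x²/(0.053 − x).
Neglecting x in the denominator: x = √(1.20 × 10^-6 × 0.053) = 2.52 × 10^-4 M
(x/C₀ = 0.48% < 5%, so the approximation holds.)
pOH = −log(2.52 × 10^-4) = 3.60; pH = 14.00 − 3.60 = 10.40

pH = 10.40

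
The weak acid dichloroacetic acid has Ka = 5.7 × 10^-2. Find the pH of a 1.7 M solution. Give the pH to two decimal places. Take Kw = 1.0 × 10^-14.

pH = 0.55

Cl2CHCOOH ⇌ Cl2CHCOO- + H+
From the ICE table, Ka = [H+]²/(1.7 − [H+]) = 5.7 × 10^-2.
Here C₀/Ka ≈ 29.8, so the small-[H+] approximation fails. Use the quadratic:
[H+] = (−Ka + √(Ka² + 4·Ka·C₀))/2 = 2.84 × 10^-1 M
pH = −log(2.84 × 10^-1) = 0.55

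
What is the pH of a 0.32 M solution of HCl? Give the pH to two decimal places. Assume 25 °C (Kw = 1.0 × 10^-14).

HCl is a strong acid and dissociates completely, so [H+] = 0.32 M.
pH = -log(0.32) = 0.49

pH = 0.49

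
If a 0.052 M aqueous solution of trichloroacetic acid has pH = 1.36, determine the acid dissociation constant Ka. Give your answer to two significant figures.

Ka = 2.3 × 10^-1

[H+] = 10^(-1.36) = 4.37 × 10^-2 M
At equilibrium [HA] = 0.052 − 4.37 × 10^-2 = 8.30 × 10^-3 M
Ka = [H+][A-]/[HA] = (4.37 × 10^-2)² / 8.30 × 10^-3 = 2.3 × 10^-1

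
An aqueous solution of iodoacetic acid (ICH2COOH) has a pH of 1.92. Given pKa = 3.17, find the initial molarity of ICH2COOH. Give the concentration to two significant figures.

[H+] = 10^(-1.92) = 1.20 × 10^-2 M = x
Ka = 10^(−3.17) = 6.76 × 10^-4
Ka = x²/(C₀ − x) ⇒ C₀ = x + x²/Ka
C₀ = 1.20 × 10^-2 + (1.20 × 10^-2)²/(6.76 × 10^-4) = 2.25 × 10^-1 M

C₀ = 2.3 × 10^-1 M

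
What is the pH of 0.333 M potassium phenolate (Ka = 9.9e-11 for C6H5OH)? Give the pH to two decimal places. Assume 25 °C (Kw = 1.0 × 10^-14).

pH = 11.76

C6H5O- is the conjugate base of the weak acid C6H5OH.
Kb = Kw/Ka = 1.0×10^-14 / 9.9 × 10^-11 = 1.01 × 10^-4
Let x = [OH-] at equilibrium. Kb = x²/(0.333 − x).
Since Kb ≪ C₀, x ≈ √(Kb·C₀) = 5.80 × 10^-3 M.
pOH = 2.24, so pH = 14.00 − pOH = 11.76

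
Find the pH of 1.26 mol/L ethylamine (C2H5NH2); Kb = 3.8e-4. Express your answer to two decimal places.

C2H5NH2 + H2O ⇌ C2H5NH3+ + OH-
From the ICE table, Kb = [OH-]²/(1.26 − [OH-]) = 3.8 × 10^-4.
Since Kb ≪ C₀, [OH-] ≈ √(Kb·C₀) = 2.19 × 10^-2 M.
pOH = 1.66, so pH = 14.00 − pOH = 12.34

pH = 12.34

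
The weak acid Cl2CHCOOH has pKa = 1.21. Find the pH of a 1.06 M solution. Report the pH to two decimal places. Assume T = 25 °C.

Cl2CHCOOH ⇌ Cl2CHCOO- + H+
Ka = 10^(−1.21) = 6.17 × 10^-2
Let x = [H+] at equilibrium. Ka = x²/(1.06 − x).
Here C₀/Ka ≈ 17.2, so the small-x approximation fails. Use the quadratic:
x = (−Ka + √(Ka² + 4·Ka·C₀))/2 = 2.27 × 10^-1 M
pH = −log(2.27 × 10^-1) = 0.64

pH = 0.64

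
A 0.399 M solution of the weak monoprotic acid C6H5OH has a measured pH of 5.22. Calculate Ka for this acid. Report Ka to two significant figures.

Ka = 9.1 × 10^-11

[H+] = 10^(-5.22) = 6.03 × 10^-6 M
At equilibrium [HA] = 0.399 − 6.03 × 10^-6 = 3.99 × 10^-1 M
Ka = [H+][A-]/[HA] = (6.03 × 10^-6)² / 3.99 × 10^-1 = 9.1 × 10^-11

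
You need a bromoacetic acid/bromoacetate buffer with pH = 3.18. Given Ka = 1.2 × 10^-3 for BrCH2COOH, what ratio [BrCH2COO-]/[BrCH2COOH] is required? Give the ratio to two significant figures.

ratio = 1.8

pKa = -log(1.2 × 10^-3) = 2.921
pH = pKa + log(r) ⇒ log(r) = 3.18 − 2.921 = +0.259
r = [BrCH2COO-]/[BrCH2COOH] = 10^(+0.259) = 1.82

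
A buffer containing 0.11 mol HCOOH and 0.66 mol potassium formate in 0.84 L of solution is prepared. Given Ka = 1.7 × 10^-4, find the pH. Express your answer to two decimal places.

pKa = −log(1.7 × 10^-4) = 3.770
Using pH = pKa + log([base]/[acid]) with [base]/[acid] = 0.66/0.11:
pH = 3.770 + (+0.778) = 4.55

pH = 4.55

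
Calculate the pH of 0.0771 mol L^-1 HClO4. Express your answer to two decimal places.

HClO4 is a strong acid and dissociates completely, so [H+] = 0.0771 M.
pH = -log(0.0771) = 1.11

pH = 1.11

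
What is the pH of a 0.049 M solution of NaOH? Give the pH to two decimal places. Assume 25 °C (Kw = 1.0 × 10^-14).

pH = 12.69

NaOH is a strong base; [OH-] = 0.049 M.
pOH = -log(0.049) = 1.31
pH = 14.00 - 1.31 = 12.69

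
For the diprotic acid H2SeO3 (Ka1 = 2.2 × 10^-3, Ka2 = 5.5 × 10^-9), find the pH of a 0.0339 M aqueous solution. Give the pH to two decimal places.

Ka1 ≫ Ka2, so treat the first dissociation as the only significant source of H+.
Ka1 = x²/(0.0339 − x) = 2.2 × 10^-3
Solving the quadratic: x = (−Ka1 + √(Ka1² + 4·Ka1·C₀))/2 = 7.61 × 10^-3 M
pH = −log(7.61 × 10^-3) = 2.12

pH = 2.12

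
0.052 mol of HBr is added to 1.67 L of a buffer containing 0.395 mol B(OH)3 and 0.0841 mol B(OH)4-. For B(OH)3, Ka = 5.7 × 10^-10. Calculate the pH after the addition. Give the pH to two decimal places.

Added H+ converts B(OH)4- to B(OH)3: B(OH)3 → 0.447 mol, B(OH)4- → 0.0321 mol.
pKa = −log(5.7 × 10^-10) = 9.244
pH = pKa + log(n_B(OH)4-/n_B(OH)3) = 9.244 + log(0.0321/0.447) = 9.244 + (-1.144)

pH = 8.10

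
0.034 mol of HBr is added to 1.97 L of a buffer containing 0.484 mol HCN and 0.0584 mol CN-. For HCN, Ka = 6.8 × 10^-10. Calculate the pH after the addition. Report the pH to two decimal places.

pH = 7.84

After neutralization: n(HCN) = 0.518 mol, n(CN-) = 0.0244 mol.
pKa = −log(6.8 × 10^-10) = 9.167
Henderson–Hasselbalch with mole ratio 0.0244/0.518: pH = 9.167 + (-1.327)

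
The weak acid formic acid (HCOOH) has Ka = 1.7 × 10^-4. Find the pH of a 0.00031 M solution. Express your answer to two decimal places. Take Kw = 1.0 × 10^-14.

HCOOH ⇌ HCOO- + H+
Let x = [H+] at equilibrium. Ka = x²/(0.00031 − x).
Here C₀/Ka ≈ 1.82, so the small-x approximation fails. Use the quadratic:
x = (−Ka + √(Ka² + 4·Ka·C₀))/2 = 1.60 × 10^-4 M
pH = −log(1.60 × 10^-4) = 3.80

pH = 3.80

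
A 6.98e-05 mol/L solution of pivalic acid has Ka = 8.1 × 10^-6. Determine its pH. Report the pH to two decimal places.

(CH3)3CCOOH ⇌ (CH3)3CCOO- + H+
From the ICE table, Ka = [H+]²/(6.98e-05 − [H+]) = 8.1 × 10^-6.
The 5% rule fails; solving [H+]² + Ka·[H+] − Ka·C₀ = 0 exactly:
[H+] = (−Ka + √(Ka² + 4·Ka·C₀))/2 = 2.01 × 10^-5 M
pH = −log[H+] = −log(2.01 × 10^-5) = 4.70

pH = 4.70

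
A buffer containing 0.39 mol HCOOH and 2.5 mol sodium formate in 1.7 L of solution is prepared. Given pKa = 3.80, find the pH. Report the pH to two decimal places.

pH = pKa + log([A⁻]/[HA]) = 3.80 + log(2.5/0.39)
pH = 3.80 + (+0.807) = 4.61

pH = 4.61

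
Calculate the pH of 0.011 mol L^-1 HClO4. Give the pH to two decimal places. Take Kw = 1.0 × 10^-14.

pH = 1.96

HClO4 is a strong acid and dissociates completely, so [H+] = 0.011 M.
pH = -log(0.011) = 1.96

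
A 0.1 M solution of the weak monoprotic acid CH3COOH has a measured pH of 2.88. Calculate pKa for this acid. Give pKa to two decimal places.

pKa = 4.75

[H+] = 10^(-2.88) = 1.32 × 10^-3 M
At equilibrium [HA] = 0.1 − 1.32 × 10^-3 = 9.87 × 10^-2 M
Ka = [H+][A-]/[HA] = (1.32 × 10^-3)² / 9.87 × 10^-2 = 1.77 × 10^-5
pKa = -log(1.77 × 10^-5) = 4.75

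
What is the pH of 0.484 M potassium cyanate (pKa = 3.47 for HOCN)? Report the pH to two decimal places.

pH = 8.58

OCN- is the conjugate base of the weak acid HOCN.
Ka = 10^(−3.47) = 3.39 × 10^-4
Kb = Kw/Ka = 1.0×10^-14 / 3.39 × 10^-4 = 2.95 × 10^-11
From the ICE table, Kb = [OH-]²/(0.484 − [OH-]) = 2.95 × 10^-11.
Since Kb ≪ C₀, [OH-] ≈ √(Kb·C₀) = 3.78 × 10^-6 M.
pOH = −log(3.78 × 10^-6) = 5.42; pH = 14.00 − 5.42 = 8.58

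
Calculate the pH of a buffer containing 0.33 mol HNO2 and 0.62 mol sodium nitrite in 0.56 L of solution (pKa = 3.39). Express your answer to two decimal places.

pH = 3.66

Henderson–Hasselbalch: pH = pKa + log([NO2-]/[HNO2]) = 3.39 + log(0.62/0.33)
pH = 3.39 + (+0.274) = 3.66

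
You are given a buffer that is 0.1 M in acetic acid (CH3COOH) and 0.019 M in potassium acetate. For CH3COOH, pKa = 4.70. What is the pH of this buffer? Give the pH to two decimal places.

Using pH = pKa + log([base]/[acid]) with [base]/[acid] = 0.019/0.1:
pH = 4.70 + (-0.721) = 3.98

pH = 3.98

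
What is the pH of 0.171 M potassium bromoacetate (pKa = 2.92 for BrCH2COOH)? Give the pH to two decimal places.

BrCH2COO- is the conjugate base of the weak acid BrCH2COOH.
Ka = 10^(−2.92) = 1.20 × 10^-3
Kb = Kw/Ka = 1.0×10^-14 / 1.20 × 10^-3 = 8.33 × 10^-12
Kb = [OH-]²/(0.171 − [OH-]) = 8.33 × 10^-12
Neglecting [OH-] in the denominator: [OH-] = √(8.33 × 10^-12 × 0.171) = 1.19 × 10^-6 M
Check: 0.0007% ionized — well under 5%, approximation valid.
pOH = −log(1.19 × 10^-6) = 5.92; pH = 14.00 − 5.92 = 8.08

pH = 8.08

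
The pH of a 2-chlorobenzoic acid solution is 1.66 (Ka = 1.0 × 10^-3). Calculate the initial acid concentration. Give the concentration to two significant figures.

C₀ = 5.0 × 10^-1 M

[H+] = 10^(-1.66) = 2.19 × 10^-2 M = x
Ka = x²/(C₀ − x) ⇒ C₀ = x + x²/Ka
C₀ = 2.19 × 10^-2 + (2.19 × 10^-2)²/(1.0 × 10^-3) = 5.02 × 10^-1 M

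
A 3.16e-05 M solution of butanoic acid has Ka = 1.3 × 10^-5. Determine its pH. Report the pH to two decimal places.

pH = 4.83

CH3(CH2)2COOH ⇌ CH3(CH2)2COO- + H+
From the ICE table, Ka = [H+]²/(3.16e-05 − [H+]) = 1.3 × 10^-5.
[H+] is not negligible relative to C₀; solve [H+]² + 1.3e-05·[H+] − 4.11e-10 = 0.
[H+] = [−1.3e-05 + √(1.3e-05² + 1.64e-09)]/2 = 1.48 × 10^-5 M
pH = −log[H+] = −log(1.48 × 10^-5) = 4.83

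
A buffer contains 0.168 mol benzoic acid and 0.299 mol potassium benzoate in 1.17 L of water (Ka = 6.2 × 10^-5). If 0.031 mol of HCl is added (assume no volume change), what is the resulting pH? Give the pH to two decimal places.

Added H+ converts C6H5COO- to C6H5COOH: C6H5COOH → 0.199 mol, C6H5COO- → 0.268 mol.
pKa = −log(6.2 × 10^-5) = 4.208
Henderson–Hasselbalch with mole ratio 0.268/0.199: pH = 4.208 + (+0.129)

pH = 4.34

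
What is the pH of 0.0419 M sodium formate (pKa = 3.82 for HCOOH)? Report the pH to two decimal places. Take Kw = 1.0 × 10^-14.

pH = 8.22

HCOO- is the conjugate base of the weak acid HCOOH.
Ka = 10^(−3.82) = 1.51 × 10^-4
Kb = Kw/Ka = 1.0×10^-14 / 1.51 × 10^-4 = 6.62 × 10^-11
Kb = [OH-]²/(0.0419 − [OH-]) = 6.62 × 10^-11
Assume [OH-] ≪ 0.0419: [OH-] ≈ √(6.62 × 10^-11 × 0.0419) = 1.67 × 10^-6 M
([OH-]/C₀ = 0.004% < 5%, so the approximation holds.)
pOH = 5.78, so pH = 14.00 − pOH = 8.22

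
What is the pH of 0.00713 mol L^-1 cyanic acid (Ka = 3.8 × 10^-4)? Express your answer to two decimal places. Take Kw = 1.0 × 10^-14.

HOCN ⇌ OCN- + H+
Ka = [H+]²/(0.00713 − [H+]) = 3.8 × 10^-4
The 5% rule fails; solving [H+]² + Ka·[H+] − Ka·C₀ = 0 exactly:
[H+] = (−Ka + √(Ka² + 4·Ka·C₀))/2 = 1.47 × 10^-3 M
pH = −log(1.47 × 10^-3) = 2.83

pH = 2.83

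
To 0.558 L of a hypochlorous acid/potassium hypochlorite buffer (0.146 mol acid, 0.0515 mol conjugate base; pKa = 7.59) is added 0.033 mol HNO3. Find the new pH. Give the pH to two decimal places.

After neutralization: n(HOCl) = 0.179 mol, n(OCl-) = 0.0185 mol.
Henderson–Hasselbalch with mole ratio 0.0185/0.179: pH = 7.59 + (-0.986)

pH = 6.60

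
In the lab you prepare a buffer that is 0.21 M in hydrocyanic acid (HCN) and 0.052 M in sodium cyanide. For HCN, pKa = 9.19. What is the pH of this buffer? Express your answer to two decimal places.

Using pH = pKa + log([base]/[acid]) with [base]/[acid] = 0.052/0.21:
pH = 9.19 + (-0.606) = 8.58

pH = 8.58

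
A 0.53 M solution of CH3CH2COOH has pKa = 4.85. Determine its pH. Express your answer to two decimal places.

CH3CH2COOH ⇌ CH3CH2COO- + H+
Ka = 10^(−4.85) = 1.41 × 10^-5
Ka = x²/(0.53 − x) = 1.41 × 10^-5
Assume x ≪ 0.53: x ≈ √(1.41 × 10^-5 × 0.53) = 2.73 × 10^-3 M
(x/C₀ = 0.52% < 5%, so the approximation holds.)
pH = −log(2.73 × 10^-3) = 2.56

pH = 2.56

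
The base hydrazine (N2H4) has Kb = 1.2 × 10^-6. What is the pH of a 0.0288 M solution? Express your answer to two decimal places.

pH = 10.27

N2H4 + H2O ⇌ N2H5+ + OH-
Kb = x²/(0.0288 − x) = 1.2 × 10^-6
Assume x ≪ 0.0288: x ≈ √(1.2 × 10^-6 × 0.0288) = 1.86 × 10^-4 M
(x/C₀ = 0.65% < 5%, so the approximation holds.)
pOH = −log(1.86 × 10^-4) = 3.73; pH = 14.00 − 3.73 = 10.27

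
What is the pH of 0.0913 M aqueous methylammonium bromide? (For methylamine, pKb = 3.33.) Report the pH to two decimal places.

pH = 5.85

CH3NH3+ is the conjugate acid of the weak base CH3NH2.
Kb = 10^(−3.33) = 4.68 × 10^-4
Ka = Kw/Kb = 1.0×10^-14 / 4.68 × 10^-4 = 2.14 × 10^-11
Ka = [H+]²/(0.0913 − [H+]) = 2.14 × 10^-11
Assume [H+] ≪ 0.0913: [H+] ≈ √(2.14 × 10^-11 × 0.0913) = 1.40 × 10^-6 M
Check: 0.0015% ionized — well under 5%, approximation valid.
pH = −log(1.40 × 10^-6) = 5.85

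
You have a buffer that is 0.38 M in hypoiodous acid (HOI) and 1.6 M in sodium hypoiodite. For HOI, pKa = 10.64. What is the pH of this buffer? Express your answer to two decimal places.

pH = 11.26

Using pH = pKa + log([base]/[acid]) with [base]/[acid] = 1.6/0.38:
pH = 10.64 + (+0.624) = 11.26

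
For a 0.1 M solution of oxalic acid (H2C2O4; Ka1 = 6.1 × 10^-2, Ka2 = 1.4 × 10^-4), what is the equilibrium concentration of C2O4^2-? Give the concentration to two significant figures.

1.4 × 10^-4 M

First ionization gives [H+] ≈ [HC2O4-] = 5.33 × 10^-2 M.
Second step: Ka2 = [H+][C2O4^2-]/[HC2O4-] ≈ [C2O4^2-] (since [H+] ≈ [HC2O4-]).
So [C2O4^2-] ≈ Ka2.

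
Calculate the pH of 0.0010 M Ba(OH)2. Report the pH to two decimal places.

Ba(OH)2 is a strong base (each formula unit releases 2 OH-); [OH-] = 0.002 M.
pOH = -log(0.002) = 2.70
pH = 14.00 - 2.70 = 11.30

pH = 11.30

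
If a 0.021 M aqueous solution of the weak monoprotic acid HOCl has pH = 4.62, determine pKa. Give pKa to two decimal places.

pKa = 7.56

[H+] = 10^(-4.62) = 2.40 × 10^-5 M
At equilibrium [HA] = 0.021 − 2.40 × 10^-5 = 2.10 × 10^-2 M
Ka = [H+][A-]/[HA] = (2.40 × 10^-5)² / 2.10 × 10^-2 = 2.74 × 10^-8
pKa = -log(2.74 × 10^-8) = 7.56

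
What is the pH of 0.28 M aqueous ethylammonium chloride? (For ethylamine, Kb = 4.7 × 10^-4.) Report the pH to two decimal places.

C2H5NH3+ is the conjugate acid of the weak base C2H5NH2.
Ka = Kw/Kb = 1.0×10^-14 / 4.7 × 10^-4 = 2.13 × 10^-11
Let x = [H+] at equilibrium. Ka = x²/(0.28 − x).
Assume x ≪ 0.28: x ≈ √(2.13 × 10^-11 × 0.28) = 2.44 × 10^-6 M
(x/C₀ = 0.00087% < 5%, so the approximation holds.)
pH = −log(2.44 × 10^-6) = 5.61

pH = 5.61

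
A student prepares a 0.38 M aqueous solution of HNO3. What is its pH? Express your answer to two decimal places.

HNO3 is a strong acid and dissociates completely, so [H+] = 0.38 M.
pH = -log(0.38) = 0.42

pH = 0.42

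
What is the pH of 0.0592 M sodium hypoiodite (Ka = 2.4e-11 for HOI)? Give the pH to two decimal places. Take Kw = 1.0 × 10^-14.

OI- is the conjugate base of the weak acid HOI.
Kb = Kw/Ka = 1.0×10^-14 / 2.4 × 10^-11 = 4.17 × 10^-4
From the ICE table, Kb = [OH-]²/(0.0592 − [OH-]) = 4.17 × 10^-4.
Here C₀/Kb ≈ 142, so the small-[OH-] approximation fails. Use the quadratic:
[OH-] = (−Kb + √(Kb² + 4·Kb·C₀))/2 = 4.76 × 10^-3 M
pOH = −log(4.76 × 10^-3) = 2.32; pH = 14.00 − 2.32 = 11.68

pH = 11.68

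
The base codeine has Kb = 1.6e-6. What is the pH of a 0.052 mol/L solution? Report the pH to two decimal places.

C18H21NO3 + H2O ⇌ C18H22NO3+ + OH-
Let x = [OH-] at equilibrium. Kb = x²/(0.052 − x).
Neglecting x in the denominator: x = √(1.6 × 10^-6 × 0.052) = 2.88 × 10^-4 M
Check: 0.55% ionized — well under 5%, approximation valid.
pOH = −log(2.88 × 10^-4) = 3.54; pH = 14.00 − 3.54 = 10.46

pH = 10.46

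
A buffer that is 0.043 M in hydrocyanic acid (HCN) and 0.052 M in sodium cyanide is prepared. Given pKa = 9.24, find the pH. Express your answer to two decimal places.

pH = 9.32

pH = pKa + log([A⁻]/[HA]) = 9.24 + log(0.052/0.043)
pH = 9.24 + (+0.083) = 9.32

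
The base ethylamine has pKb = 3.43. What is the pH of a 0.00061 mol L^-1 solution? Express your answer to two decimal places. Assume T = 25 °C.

C2H5NH2 + H2O ⇌ C2H5NH3+ + OH-
Kb = 10^(−3.43) = 3.72 × 10^-4
From the ICE table, Kb = [OH-]²/(0.00061 − [OH-]) = 3.72 × 10^-4.
Here C₀/Kb ≈ 1.64, so the small-[OH-] approximation fails. Use the quadratic:
[OH-] = [−0.000372 + √(0.000372² + 9.08e-07)]/2 = 3.25 × 10^-4 M
pOH = 3.49, so pH = 14.00 − pOH = 10.51

pH = 10.51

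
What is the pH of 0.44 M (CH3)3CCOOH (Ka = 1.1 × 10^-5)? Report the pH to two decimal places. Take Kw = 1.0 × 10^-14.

(CH3)3CCOOH ⇌ (CH3)3CCOO- + H+
From the ICE table, Ka = [H+]²/(0.44 − [H+]) = 1.1 × 10^-5.
Neglecting [H+] in the denominator: [H+] = √(1.1 × 10^-5 × 0.44) = 2.20 × 10^-3 M
Check: 0.5% ionized — well under 5%, approximation valid.
pH = −log[H+] = −log(2.20 × 10^-3) = 2.66

pH = 2.66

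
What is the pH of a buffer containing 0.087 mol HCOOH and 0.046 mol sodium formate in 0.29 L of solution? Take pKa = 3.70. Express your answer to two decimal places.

pH = pKa + log([A⁻]/[HA]) = 3.70 + log(0.046/0.087)
pH = 3.70 + (-0.277) = 3.42

pH = 3.42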